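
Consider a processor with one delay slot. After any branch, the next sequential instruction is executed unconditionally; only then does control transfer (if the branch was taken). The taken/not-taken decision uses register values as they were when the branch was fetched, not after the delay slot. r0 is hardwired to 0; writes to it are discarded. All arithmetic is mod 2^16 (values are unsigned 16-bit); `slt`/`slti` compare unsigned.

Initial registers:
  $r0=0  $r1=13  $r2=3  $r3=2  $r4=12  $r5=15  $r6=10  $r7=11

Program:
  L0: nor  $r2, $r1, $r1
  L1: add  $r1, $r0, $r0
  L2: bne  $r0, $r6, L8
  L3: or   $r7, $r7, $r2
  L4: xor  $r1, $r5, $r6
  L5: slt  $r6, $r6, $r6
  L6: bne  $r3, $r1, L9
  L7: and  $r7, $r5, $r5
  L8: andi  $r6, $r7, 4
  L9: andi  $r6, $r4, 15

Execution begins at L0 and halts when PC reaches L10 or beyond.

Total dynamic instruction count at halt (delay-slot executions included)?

  step pc=0: nor  $r2, $r1, $r1  regs=(0,13,65522,2,12,15,10,11)
  step pc=1: add  $r1, $r0, $r0  regs=(0,0,65522,2,12,15,10,11)
  step pc=2: bne  $r0, $r6, L8  cond=T  regs=(0,0,65522,2,12,15,10,11)
  step pc=3: or   $r7, $r7, $r2  regs=(0,0,65522,2,12,15,10,65531)
  step pc=8: andi  $r6, $r7, 4  regs=(0,0,65522,2,12,15,0,65531)
  step pc=9: andi  $r6, $r4, 15  regs=(0,0,65522,2,12,15,12,65531)

6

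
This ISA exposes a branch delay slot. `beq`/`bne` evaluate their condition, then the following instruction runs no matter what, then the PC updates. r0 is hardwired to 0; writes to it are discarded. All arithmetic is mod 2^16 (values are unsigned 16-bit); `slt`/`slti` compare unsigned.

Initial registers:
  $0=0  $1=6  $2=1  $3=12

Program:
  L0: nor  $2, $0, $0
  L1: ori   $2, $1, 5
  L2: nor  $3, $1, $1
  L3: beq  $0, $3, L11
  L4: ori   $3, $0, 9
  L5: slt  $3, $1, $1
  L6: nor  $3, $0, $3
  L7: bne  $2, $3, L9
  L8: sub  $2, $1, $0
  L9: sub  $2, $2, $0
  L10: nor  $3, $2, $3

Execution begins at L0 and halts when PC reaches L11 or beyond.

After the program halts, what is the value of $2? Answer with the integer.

6

PC=0  nor  $2, $0, $0        | $0=0 $1=6 $2=65535 $3=12
PC=1  ori   $2, $1, 5        | $0=0 $1=6 $2=7 $3=12
PC=2  nor  $3, $1, $1        | $0=0 $1=6 $2=7 $3=65529
PC=3  beq  $0, $3, L11       | $0=0 $1=6 $2=7 $3=65529  [not taken]
PC=4  ori   $3, $0, 9        | $0=0 $1=6 $2=7 $3=9
PC=5  slt  $3, $1, $1        | $0=0 $1=6 $2=7 $3=0
PC=6  nor  $3, $0, $3        | $0=0 $1=6 $2=7 $3=65535
PC=7  bne  $2, $3, L9        | $0=0 $1=6 $2=7 $3=65535  [TAKEN]
PC=8  sub  $2, $1, $0        | $0=0 $1=6 $2=6 $3=65535
PC=9  sub  $2, $2, $0        | $0=0 $1=6 $2=6 $3=65535
PC=10 nor  $3, $2, $3        | $0=0 $1=6 $2=6 $3=0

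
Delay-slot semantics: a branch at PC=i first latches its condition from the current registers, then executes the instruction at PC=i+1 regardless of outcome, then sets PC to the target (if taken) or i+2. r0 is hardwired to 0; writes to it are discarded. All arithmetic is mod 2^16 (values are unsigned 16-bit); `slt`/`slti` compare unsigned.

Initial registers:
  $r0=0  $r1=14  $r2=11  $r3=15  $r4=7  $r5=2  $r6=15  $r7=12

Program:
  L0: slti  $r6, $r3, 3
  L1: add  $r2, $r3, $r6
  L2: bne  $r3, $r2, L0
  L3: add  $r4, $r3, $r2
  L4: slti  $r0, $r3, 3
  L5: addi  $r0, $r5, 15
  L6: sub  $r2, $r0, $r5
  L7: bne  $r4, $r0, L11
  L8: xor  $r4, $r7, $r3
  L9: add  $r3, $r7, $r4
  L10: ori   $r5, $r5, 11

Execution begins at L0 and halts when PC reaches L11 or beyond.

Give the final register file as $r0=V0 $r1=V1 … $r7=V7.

$r0=0 $r1=14 $r2=65534 $r3=15 $r4=3 $r5=2 $r6=0 $r7=12

  step pc=0: slti  $r6, $r3, 3  regs=(0,14,11,15,7,2,0,12)
  step pc=1: add  $r2, $r3, $r6  regs=(0,14,15,15,7,2,0,12)
  step pc=2: bne  $r3, $r2, L0  cond=F  regs=(0,14,15,15,7,2,0,12)
  step pc=3: add  $r4, $r3, $r2  regs=(0,14,15,15,30,2,0,12)
  step pc=4: slti  $r0, $r3, 3  regs=(0,14,15,15,30,2,0,12)
  step pc=5: addi  $r0, $r5, 15  regs=(0,14,15,15,30,2,0,12)
  step pc=6: sub  $r2, $r0, $r5  regs=(0,14,65534,15,30,2,0,12)
  step pc=7: bne  $r4, $r0, L11  cond=T  regs=(0,14,65534,15,30,2,0,12)
  step pc=8: xor  $r4, $r7, $r3  regs=(0,14,65534,15,3,2,0,12)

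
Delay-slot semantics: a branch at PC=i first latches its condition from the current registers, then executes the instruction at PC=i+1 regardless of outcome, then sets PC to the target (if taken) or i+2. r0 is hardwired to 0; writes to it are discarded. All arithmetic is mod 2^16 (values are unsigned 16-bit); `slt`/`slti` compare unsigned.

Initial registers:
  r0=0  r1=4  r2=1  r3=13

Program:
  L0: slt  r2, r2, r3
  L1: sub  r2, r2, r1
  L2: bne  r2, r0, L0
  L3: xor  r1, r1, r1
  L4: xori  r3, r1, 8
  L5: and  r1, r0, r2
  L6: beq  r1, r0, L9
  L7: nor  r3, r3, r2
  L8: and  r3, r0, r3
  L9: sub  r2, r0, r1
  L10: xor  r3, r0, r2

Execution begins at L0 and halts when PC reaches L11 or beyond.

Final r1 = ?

0

  step pc=0: slt  r2, r2, r3  regs=(0,4,1,13)
  step pc=1: sub  r2, r2, r1  regs=(0,4,65533,13)
  step pc=2: bne  r2, r0, L0  cond=T  regs=(0,4,65533,13)
  step pc=3: xor  r1, r1, r1  regs=(0,0,65533,13)
  step pc=0: slt  r2, r2, r3  regs=(0,0,0,13)
  step pc=1: sub  r2, r2, r1  regs=(0,0,0,13)
  step pc=2: bne  r2, r0, L0  cond=F  regs=(0,0,0,13)
  step pc=3: xor  r1, r1, r1  regs=(0,0,0,13)
  step pc=4: xori  r3, r1, 8  regs=(0,0,0,8)
  step pc=5: and  r1, r0, r2  regs=(0,0,0,8)
  step pc=6: beq  r1, r0, L9  cond=T  regs=(0,0,0,8)
  step pc=7: nor  r3, r3, r2  regs=(0,0,0,65527)
  step pc=9: sub  r2, r0, r1  regs=(0,0,0,65527)
  step pc=10: xor  r3, r0, r2  regs=(0,0,0,0)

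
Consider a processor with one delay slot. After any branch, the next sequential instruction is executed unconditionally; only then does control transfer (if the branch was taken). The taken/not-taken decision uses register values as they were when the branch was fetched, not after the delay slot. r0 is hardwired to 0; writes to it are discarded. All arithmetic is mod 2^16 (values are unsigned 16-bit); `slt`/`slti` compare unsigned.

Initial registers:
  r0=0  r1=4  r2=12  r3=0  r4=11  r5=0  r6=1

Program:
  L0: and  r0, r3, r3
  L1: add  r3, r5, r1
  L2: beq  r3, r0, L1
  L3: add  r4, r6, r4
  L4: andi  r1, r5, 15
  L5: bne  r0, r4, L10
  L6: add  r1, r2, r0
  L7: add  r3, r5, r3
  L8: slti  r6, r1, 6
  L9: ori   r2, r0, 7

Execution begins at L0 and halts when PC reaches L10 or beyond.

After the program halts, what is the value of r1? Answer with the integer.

12

  step pc=0: and  r0, r3, r3  regs=(0,4,12,0,11,0,1)
  step pc=1: add  r3, r5, r1  regs=(0,4,12,4,11,0,1)
  step pc=2: beq  r3, r0, L1  cond=F  regs=(0,4,12,4,11,0,1)
  step pc=3: add  r4, r6, r4  regs=(0,4,12,4,12,0,1)
  step pc=4: andi  r1, r5, 15  regs=(0,0,12,4,12,0,1)
  step pc=5: bne  r0, r4, L10  cond=T  regs=(0,0,12,4,12,0,1)
  step pc=6: add  r1, r2, r0  regs=(0,12,12,4,12,0,1)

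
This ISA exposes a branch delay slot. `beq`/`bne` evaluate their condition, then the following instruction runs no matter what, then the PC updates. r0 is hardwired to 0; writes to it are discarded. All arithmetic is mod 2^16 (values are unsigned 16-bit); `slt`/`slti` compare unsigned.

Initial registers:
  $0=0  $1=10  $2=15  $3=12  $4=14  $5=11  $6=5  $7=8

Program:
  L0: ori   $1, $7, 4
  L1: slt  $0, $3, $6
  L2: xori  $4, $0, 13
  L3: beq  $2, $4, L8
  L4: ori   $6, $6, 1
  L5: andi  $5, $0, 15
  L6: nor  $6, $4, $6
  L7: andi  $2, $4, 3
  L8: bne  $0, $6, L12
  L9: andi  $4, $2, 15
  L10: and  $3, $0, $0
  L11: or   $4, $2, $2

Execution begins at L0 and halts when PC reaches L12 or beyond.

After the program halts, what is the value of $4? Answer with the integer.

  step pc=0: ori   $1, $7, 4  regs=(0,12,15,12,14,11,5,8)
  step pc=1: slt  $0, $3, $6  regs=(0,12,15,12,14,11,5,8)
  step pc=2: xori  $4, $0, 13  regs=(0,12,15,12,13,11,5,8)
  step pc=3: beq  $2, $4, L8  cond=F  regs=(0,12,15,12,13,11,5,8)
  step pc=4: ori   $6, $6, 1  regs=(0,12,15,12,13,11,5,8)
  step pc=5: andi  $5, $0, 15  regs=(0,12,15,12,13,0,5,8)
  step pc=6: nor  $6, $4, $6  regs=(0,12,15,12,13,0,65522,8)
  step pc=7: andi  $2, $4, 3  regs=(0,12,1,12,13,0,65522,8)
  step pc=8: bne  $0, $6, L12  cond=T  regs=(0,12,1,12,13,0,65522,8)
  step pc=9: andi  $4, $2, 15  regs=(0,12,1,12,1,0,65522,8)

1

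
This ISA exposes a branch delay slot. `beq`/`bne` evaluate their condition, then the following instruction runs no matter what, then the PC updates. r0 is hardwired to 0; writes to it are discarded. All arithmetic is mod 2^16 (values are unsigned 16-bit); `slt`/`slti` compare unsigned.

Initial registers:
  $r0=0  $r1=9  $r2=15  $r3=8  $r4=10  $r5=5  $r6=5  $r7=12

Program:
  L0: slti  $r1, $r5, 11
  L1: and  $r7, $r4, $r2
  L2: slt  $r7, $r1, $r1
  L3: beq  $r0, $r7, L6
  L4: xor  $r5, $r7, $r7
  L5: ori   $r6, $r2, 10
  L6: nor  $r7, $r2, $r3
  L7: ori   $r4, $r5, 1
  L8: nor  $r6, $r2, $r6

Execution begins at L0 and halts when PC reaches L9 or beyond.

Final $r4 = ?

#0 slti  $r1, $r5, 11 ; 0/1/15/8/10/5/5/12
#1 and  $r7, $r4, $r2 ; 0/1/15/8/10/5/5/10
#2 slt  $r7, $r1, $r1 ; 0/1/15/8/10/5/5/0
#3 beq  $r0, $r7, L6 ; 0/1/15/8/10/5/5/0 ; →target
#4 xor  $r5, $r7, $r7 ; 0/1/15/8/10/0/5/0
#6 nor  $r7, $r2, $r3 ; 0/1/15/8/10/0/5/65520
#7 ori   $r4, $r5, 1 ; 0/1/15/8/1/0/5/65520
#8 nor  $r6, $r2, $r6 ; 0/1/15/8/1/0/65520/65520

1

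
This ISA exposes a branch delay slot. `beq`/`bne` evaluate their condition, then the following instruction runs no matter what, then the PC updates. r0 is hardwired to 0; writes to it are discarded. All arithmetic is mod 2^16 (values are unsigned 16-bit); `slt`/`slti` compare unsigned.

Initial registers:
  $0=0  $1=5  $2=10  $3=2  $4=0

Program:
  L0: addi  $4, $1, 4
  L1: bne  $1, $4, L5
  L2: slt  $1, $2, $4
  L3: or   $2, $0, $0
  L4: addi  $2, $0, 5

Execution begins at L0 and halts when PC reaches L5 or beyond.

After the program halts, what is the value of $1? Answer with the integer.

PC=0  addi  $4, $1, 4        | $0=0 $1=5 $2=10 $3=2 $4=9
PC=1  bne  $1, $4, L5        | $0=0 $1=5 $2=10 $3=2 $4=9  [TAKEN]
PC=2  slt  $1, $2, $4        | $0=0 $1=0 $2=10 $3=2 $4=9

0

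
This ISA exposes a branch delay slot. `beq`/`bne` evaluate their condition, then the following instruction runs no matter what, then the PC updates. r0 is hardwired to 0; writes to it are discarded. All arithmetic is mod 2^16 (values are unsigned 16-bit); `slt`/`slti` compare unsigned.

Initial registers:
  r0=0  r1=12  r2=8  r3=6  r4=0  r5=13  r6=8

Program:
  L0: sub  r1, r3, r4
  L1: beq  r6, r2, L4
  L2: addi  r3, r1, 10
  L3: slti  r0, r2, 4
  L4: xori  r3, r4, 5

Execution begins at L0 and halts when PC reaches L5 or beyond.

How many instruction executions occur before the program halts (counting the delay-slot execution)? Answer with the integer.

PC=0  sub  r1, r3, r4        | r0=0 r1=6 r2=8 r3=6 r4=0 r5=13 r6=8
PC=1  beq  r6, r2, L4        | r0=0 r1=6 r2=8 r3=6 r4=0 r5=13 r6=8  [TAKEN]
PC=2  addi  r3, r1, 10       | r0=0 r1=6 r2=8 r3=16 r4=0 r5=13 r6=8
PC=4  xori  r3, r4, 5        | r0=0 r1=6 r2=8 r3=5 r4=0 r5=13 r6=8

4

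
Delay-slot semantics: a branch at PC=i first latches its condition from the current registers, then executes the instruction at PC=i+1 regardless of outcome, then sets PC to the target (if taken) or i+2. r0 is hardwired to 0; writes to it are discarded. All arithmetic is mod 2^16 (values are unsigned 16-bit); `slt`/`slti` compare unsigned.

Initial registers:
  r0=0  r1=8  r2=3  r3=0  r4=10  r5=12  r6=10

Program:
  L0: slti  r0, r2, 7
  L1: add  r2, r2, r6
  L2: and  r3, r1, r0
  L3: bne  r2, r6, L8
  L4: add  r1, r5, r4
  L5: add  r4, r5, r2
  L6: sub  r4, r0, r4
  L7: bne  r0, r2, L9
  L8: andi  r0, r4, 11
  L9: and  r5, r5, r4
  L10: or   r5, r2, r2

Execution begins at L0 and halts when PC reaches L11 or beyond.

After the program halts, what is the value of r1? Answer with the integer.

22

PC=0  slti  r0, r2, 7        | r0=0 r1=8 r2=3 r3=0 r4=10 r5=12 r6=10
PC=1  add  r2, r2, r6        | r0=0 r1=8 r2=13 r3=0 r4=10 r5=12 r6=10
PC=2  and  r3, r1, r0        | r0=0 r1=8 r2=13 r3=0 r4=10 r5=12 r6=10
PC=3  bne  r2, r6, L8        | r0=0 r1=8 r2=13 r3=0 r4=10 r5=12 r6=10  [TAKEN]
PC=4  add  r1, r5, r4        | r0=0 r1=22 r2=13 r3=0 r4=10 r5=12 r6=10
PC=8  andi  r0, r4, 11       | r0=0 r1=22 r2=13 r3=0 r4=10 r5=12 r6=10
PC=9  and  r5, r5, r4        | r0=0 r1=22 r2=13 r3=0 r4=10 r5=8 r6=10
PC=10 or   r5, r2, r2        | r0=0 r1=22 r2=13 r3=0 r4=10 r5=13 r6=10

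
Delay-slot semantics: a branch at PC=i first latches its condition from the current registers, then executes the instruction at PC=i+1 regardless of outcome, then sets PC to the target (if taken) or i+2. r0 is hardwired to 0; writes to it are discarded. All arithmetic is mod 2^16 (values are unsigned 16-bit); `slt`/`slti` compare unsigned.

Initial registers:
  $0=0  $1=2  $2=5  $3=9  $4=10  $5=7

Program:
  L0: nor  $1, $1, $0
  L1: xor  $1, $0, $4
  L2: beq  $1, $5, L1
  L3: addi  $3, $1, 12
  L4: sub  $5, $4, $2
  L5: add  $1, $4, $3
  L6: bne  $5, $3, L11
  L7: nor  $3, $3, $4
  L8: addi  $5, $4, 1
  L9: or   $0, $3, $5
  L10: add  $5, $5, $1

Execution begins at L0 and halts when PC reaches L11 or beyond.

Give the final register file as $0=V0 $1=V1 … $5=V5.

[0] nor  $1, $1, $0  →  {$0:0, $1:65533, $2:5, $3:9, $4:10, $5:7}
[1] xor  $1, $0, $4  →  {$0:0, $1:10, $2:5, $3:9, $4:10, $5:7}
[2] beq  $1, $5, L1  →  {$0:0, $1:10, $2:5, $3:9, $4:10, $5:7}  ⟨branch fallthrough⟩
[3] addi  $3, $1, 12  →  {$0:0, $1:10, $2:5, $3:22, $4:10, $5:7}
[4] sub  $5, $4, $2  →  {$0:0, $1:10, $2:5, $3:22, $4:10, $5:5}
[5] add  $1, $4, $3  →  {$0:0, $1:32, $2:5, $3:22, $4:10, $5:5}
[6] bne  $5, $3, L11  →  {$0:0, $1:32, $2:5, $3:22, $4:10, $5:5}  ⟨branch taken⟩
[7] nor  $3, $3, $4  →  {$0:0, $1:32, $2:5, $3:65505, $4:10, $5:5}

$0=0 $1=32 $2=5 $3=65505 $4=10 $5=5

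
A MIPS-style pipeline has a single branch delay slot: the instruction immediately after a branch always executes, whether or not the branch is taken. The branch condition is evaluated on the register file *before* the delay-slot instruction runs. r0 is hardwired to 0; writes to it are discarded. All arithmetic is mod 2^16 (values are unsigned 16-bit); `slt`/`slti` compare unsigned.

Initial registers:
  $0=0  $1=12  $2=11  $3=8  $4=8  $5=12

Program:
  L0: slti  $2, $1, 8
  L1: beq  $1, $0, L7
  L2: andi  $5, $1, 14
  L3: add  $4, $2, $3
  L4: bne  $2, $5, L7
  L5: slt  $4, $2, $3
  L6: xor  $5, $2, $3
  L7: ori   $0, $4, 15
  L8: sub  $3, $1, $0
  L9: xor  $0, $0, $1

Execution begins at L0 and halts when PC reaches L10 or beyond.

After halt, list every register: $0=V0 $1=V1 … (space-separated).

$0=0 $1=12 $2=0 $3=12 $4=1 $5=12

#0 slti  $2, $1, 8 ; 0/12/0/8/8/12
#1 beq  $1, $0, L7 ; 0/12/0/8/8/12 ; →fallthru
#2 andi  $5, $1, 14 ; 0/12/0/8/8/12
#3 add  $4, $2, $3 ; 0/12/0/8/8/12
#4 bne  $2, $5, L7 ; 0/12/0/8/8/12 ; →target
#5 slt  $4, $2, $3 ; 0/12/0/8/1/12
#7 ori   $0, $4, 15 ; 0/12/0/8/1/12
#8 sub  $3, $1, $0 ; 0/12/0/12/1/12
#9 xor  $0, $0, $1 ; 0/12/0/12/1/12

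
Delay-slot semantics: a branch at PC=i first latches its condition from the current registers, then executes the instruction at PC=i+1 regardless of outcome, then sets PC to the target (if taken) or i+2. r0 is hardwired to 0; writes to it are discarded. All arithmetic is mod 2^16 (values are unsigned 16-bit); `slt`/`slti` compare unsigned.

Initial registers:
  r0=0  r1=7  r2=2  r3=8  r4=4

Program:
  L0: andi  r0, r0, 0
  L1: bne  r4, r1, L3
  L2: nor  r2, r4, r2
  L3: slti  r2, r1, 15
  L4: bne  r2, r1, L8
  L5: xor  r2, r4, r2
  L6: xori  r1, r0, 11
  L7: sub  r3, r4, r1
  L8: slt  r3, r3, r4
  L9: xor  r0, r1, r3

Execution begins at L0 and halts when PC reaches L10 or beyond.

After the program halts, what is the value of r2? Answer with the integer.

5

PC=0  andi  r0, r0, 0        | r0=0 r1=7 r2=2 r3=8 r4=4
PC=1  bne  r4, r1, L3        | r0=0 r1=7 r2=2 r3=8 r4=4  [TAKEN]
PC=2  nor  r2, r4, r2        | r0=0 r1=7 r2=65529 r3=8 r4=4
PC=3  slti  r2, r1, 15       | r0=0 r1=7 r2=1 r3=8 r4=4
PC=4  bne  r2, r1, L8        | r0=0 r1=7 r2=1 r3=8 r4=4  [TAKEN]
PC=5  xor  r2, r4, r2        | r0=0 r1=7 r2=5 r3=8 r4=4
PC=8  slt  r3, r3, r4        | r0=0 r1=7 r2=5 r3=0 r4=4
PC=9  xor  r0, r1, r3        | r0=0 r1=7 r2=5 r3=0 r4=4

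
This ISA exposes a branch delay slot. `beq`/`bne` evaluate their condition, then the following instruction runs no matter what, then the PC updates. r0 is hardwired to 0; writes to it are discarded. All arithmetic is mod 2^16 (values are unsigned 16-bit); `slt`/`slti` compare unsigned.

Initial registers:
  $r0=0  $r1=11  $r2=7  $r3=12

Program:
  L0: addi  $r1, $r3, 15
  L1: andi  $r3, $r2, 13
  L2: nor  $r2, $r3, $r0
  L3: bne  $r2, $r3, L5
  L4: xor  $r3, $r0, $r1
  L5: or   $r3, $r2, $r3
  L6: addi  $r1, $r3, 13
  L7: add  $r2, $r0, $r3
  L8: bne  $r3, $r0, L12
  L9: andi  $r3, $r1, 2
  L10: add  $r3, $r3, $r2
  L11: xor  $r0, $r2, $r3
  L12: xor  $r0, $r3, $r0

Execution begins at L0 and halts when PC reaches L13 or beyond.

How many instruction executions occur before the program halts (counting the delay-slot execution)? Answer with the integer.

11

  step pc=0: addi  $r1, $r3, 15  regs=(0,27,7,12)
  step pc=1: andi  $r3, $r2, 13  regs=(0,27,7,5)
  step pc=2: nor  $r2, $r3, $r0  regs=(0,27,65530,5)
  step pc=3: bne  $r2, $r3, L5  cond=T  regs=(0,27,65530,5)
  step pc=4: xor  $r3, $r0, $r1  regs=(0,27,65530,27)
  step pc=5: or   $r3, $r2, $r3  regs=(0,27,65530,65531)
  step pc=6: addi  $r1, $r3, 13  regs=(0,8,65530,65531)
  step pc=7: add  $r2, $r0, $r3  regs=(0,8,65531,65531)
  step pc=8: bne  $r3, $r0, L12  cond=T  regs=(0,8,65531,65531)
  step pc=9: andi  $r3, $r1, 2  regs=(0,8,65531,0)
  step pc=12: xor  $r0, $r3, $r0  regs=(0,8,65531,0)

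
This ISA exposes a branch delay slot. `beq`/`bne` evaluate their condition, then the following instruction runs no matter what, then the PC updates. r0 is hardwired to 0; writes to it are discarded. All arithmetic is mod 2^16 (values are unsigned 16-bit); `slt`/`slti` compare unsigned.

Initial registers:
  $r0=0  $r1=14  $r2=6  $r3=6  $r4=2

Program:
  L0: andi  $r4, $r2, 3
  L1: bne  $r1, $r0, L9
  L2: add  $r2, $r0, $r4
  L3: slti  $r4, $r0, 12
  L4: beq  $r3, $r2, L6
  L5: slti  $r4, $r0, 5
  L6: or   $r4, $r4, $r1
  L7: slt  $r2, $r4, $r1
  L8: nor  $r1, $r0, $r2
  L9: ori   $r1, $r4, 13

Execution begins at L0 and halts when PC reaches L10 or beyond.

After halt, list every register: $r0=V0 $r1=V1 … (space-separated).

$r0=0 $r1=15 $r2=2 $r3=6 $r4=2

PC=0  andi  $r4, $r2, 3      | $r0=0 $r1=14 $r2=6 $r3=6 $r4=2
PC=1  bne  $r1, $r0, L9      | $r0=0 $r1=14 $r2=6 $r3=6 $r4=2  [TAKEN]
PC=2  add  $r2, $r0, $r4     | $r0=0 $r1=14 $r2=2 $r3=6 $r4=2
PC=9  ori   $r1, $r4, 13     | $r0=0 $r1=15 $r2=2 $r3=6 $r4=2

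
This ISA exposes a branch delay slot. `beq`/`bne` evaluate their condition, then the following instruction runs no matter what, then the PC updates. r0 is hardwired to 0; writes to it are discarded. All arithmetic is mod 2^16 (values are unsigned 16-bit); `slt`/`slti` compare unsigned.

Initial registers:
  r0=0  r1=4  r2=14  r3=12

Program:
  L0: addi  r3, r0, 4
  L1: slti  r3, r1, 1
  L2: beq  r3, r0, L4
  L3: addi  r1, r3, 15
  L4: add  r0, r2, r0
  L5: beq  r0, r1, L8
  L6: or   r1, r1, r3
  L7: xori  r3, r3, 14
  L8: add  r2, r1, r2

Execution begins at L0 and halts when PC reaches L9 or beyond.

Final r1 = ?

[0] addi  r3, r0, 4  →  {r0:0, r1:4, r2:14, r3:4}
[1] slti  r3, r1, 1  →  {r0:0, r1:4, r2:14, r3:0}
[2] beq  r3, r0, L4  →  {r0:0, r1:4, r2:14, r3:0}  ⟨branch taken⟩
[3] addi  r1, r3, 15  →  {r0:0, r1:15, r2:14, r3:0}
[4] add  r0, r2, r0  →  {r0:0, r1:15, r2:14, r3:0}
[5] beq  r0, r1, L8  →  {r0:0, r1:15, r2:14, r3:0}  ⟨branch fallthrough⟩
[6] or   r1, r1, r3  →  {r0:0, r1:15, r2:14, r3:0}
[7] xori  r3, r3, 14  →  {r0:0, r1:15, r2:14, r3:14}
[8] add  r2, r1, r2  →  {r0:0, r1:15, r2:29, r3:14}

15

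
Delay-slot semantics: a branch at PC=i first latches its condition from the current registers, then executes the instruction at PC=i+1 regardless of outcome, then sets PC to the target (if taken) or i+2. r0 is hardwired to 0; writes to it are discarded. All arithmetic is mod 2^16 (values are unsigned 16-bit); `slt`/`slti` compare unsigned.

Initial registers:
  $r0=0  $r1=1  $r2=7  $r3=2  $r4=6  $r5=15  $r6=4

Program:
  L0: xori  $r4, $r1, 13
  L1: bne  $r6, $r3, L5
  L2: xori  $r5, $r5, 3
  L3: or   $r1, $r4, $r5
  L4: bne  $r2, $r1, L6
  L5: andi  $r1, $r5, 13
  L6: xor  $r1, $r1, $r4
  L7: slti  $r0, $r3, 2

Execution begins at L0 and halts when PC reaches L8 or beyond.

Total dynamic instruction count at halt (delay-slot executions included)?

  step pc=0: xori  $r4, $r1, 13  regs=(0,1,7,2,12,15,4)
  step pc=1: bne  $r6, $r3, L5  cond=T  regs=(0,1,7,2,12,15,4)
  step pc=2: xori  $r5, $r5, 3  regs=(0,1,7,2,12,12,4)
  step pc=5: andi  $r1, $r5, 13  regs=(0,12,7,2,12,12,4)
  step pc=6: xor  $r1, $r1, $r4  regs=(0,0,7,2,12,12,4)
  step pc=7: slti  $r0, $r3, 2  regs=(0,0,7,2,12,12,4)

6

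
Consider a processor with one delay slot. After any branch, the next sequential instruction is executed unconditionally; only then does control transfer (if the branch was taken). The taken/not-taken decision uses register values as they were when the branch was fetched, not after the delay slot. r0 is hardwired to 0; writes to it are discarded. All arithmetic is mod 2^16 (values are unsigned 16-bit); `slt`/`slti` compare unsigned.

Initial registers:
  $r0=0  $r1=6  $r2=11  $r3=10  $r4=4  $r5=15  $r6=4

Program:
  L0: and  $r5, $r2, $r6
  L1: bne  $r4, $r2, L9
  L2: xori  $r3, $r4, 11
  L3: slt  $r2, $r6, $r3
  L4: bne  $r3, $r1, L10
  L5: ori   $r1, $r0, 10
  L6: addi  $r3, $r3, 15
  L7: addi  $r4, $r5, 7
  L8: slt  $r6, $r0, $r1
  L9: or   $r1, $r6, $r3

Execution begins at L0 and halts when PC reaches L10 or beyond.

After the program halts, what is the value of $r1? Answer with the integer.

15

[0] and  $r5, $r2, $r6  →  {$r0:0, $r1:6, $r2:11, $r3:10, $r4:4, $r5:0, $r6:4}
[1] bne  $r4, $r2, L9  →  {$r0:0, $r1:6, $r2:11, $r3:10, $r4:4, $r5:0, $r6:4}  ⟨branch taken⟩
[2] xori  $r3, $r4, 11  →  {$r0:0, $r1:6, $r2:11, $r3:15, $r4:4, $r5:0, $r6:4}
[9] or   $r1, $r6, $r3  →  {$r0:0, $r1:15, $r2:11, $r3:15, $r4:4, $r5:0, $r6:4}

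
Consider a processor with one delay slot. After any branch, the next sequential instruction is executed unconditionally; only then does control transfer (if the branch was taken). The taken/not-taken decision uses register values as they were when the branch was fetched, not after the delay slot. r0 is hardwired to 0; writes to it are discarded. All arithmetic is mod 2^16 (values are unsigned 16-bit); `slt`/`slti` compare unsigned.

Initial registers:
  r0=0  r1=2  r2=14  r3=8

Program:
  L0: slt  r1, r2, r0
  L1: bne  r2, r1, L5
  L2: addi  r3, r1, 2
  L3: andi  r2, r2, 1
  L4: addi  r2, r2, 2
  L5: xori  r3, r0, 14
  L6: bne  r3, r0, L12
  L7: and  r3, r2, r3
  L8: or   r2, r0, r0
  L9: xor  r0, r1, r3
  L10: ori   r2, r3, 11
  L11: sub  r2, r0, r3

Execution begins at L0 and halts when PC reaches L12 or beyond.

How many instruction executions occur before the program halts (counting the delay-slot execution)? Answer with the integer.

6

PC=0  slt  r1, r2, r0        | r0=0 r1=0 r2=14 r3=8
PC=1  bne  r2, r1, L5        | r0=0 r1=0 r2=14 r3=8  [TAKEN]
PC=2  addi  r3, r1, 2        | r0=0 r1=0 r2=14 r3=2
PC=5  xori  r3, r0, 14       | r0=0 r1=0 r2=14 r3=14
PC=6  bne  r3, r0, L12       | r0=0 r1=0 r2=14 r3=14  [TAKEN]
PC=7  and  r3, r2, r3        | r0=0 r1=0 r2=14 r3=14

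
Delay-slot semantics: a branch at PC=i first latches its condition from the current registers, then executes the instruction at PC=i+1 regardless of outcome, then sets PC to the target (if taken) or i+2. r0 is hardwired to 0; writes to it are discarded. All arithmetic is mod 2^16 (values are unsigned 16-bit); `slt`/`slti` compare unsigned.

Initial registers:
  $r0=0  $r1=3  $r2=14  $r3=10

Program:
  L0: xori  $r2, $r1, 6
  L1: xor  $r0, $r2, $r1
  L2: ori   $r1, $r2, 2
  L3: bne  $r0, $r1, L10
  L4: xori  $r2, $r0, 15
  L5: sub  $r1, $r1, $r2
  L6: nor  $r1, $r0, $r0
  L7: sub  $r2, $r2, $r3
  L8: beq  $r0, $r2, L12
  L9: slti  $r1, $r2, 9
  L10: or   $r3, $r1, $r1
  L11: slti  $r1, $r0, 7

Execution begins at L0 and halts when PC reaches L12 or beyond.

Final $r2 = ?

PC=0  xori  $r2, $r1, 6      | $r0=0 $r1=3 $r2=5 $r3=10
PC=1  xor  $r0, $r2, $r1     | $r0=0 $r1=3 $r2=5 $r3=10
PC=2  ori   $r1, $r2, 2      | $r0=0 $r1=7 $r2=5 $r3=10
PC=3  bne  $r0, $r1, L10     | $r0=0 $r1=7 $r2=5 $r3=10  [TAKEN]
PC=4  xori  $r2, $r0, 15     | $r0=0 $r1=7 $r2=15 $r3=10
PC=10 or   $r3, $r1, $r1     | $r0=0 $r1=7 $r2=15 $r3=7
PC=11 slti  $r1, $r0, 7      | $r0=0 $r1=1 $r2=15 $r3=7

15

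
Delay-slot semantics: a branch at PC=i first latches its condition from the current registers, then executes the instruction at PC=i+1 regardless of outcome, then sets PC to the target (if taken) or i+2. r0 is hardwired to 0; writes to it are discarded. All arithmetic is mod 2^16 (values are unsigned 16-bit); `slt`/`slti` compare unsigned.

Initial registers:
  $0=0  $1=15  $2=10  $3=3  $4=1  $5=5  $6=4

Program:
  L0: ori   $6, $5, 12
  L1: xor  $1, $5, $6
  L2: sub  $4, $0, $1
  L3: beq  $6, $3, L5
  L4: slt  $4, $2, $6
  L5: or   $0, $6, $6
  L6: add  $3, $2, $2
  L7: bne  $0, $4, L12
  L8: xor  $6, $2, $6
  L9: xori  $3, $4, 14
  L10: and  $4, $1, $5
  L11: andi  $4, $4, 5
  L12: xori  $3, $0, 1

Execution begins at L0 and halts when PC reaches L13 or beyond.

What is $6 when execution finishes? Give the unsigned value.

[0] ori   $6, $5, 12  →  {$0:0, $1:15, $2:10, $3:3, $4:1, $5:5, $6:13}
[1] xor  $1, $5, $6  →  {$0:0, $1:8, $2:10, $3:3, $4:1, $5:5, $6:13}
[2] sub  $4, $0, $1  →  {$0:0, $1:8, $2:10, $3:3, $4:65528, $5:5, $6:13}
[3] beq  $6, $3, L5  →  {$0:0, $1:8, $2:10, $3:3, $4:65528, $5:5, $6:13}  ⟨branch fallthrough⟩
[4] slt  $4, $2, $6  →  {$0:0, $1:8, $2:10, $3:3, $4:1, $5:5, $6:13}
[5] or   $0, $6, $6  →  {$0:0, $1:8, $2:10, $3:3, $4:1, $5:5, $6:13}
[6] add  $3, $2, $2  →  {$0:0, $1:8, $2:10, $3:20, $4:1, $5:5, $6:13}
[7] bne  $0, $4, L12  →  {$0:0, $1:8, $2:10, $3:20, $4:1, $5:5, $6:13}  ⟨branch taken⟩
[8] xor  $6, $2, $6  →  {$0:0, $1:8, $2:10, $3:20, $4:1, $5:5, $6:7}
[12] xori  $3, $0, 1  →  {$0:0, $1:8, $2:10, $3:1, $4:1, $5:5, $6:7}

7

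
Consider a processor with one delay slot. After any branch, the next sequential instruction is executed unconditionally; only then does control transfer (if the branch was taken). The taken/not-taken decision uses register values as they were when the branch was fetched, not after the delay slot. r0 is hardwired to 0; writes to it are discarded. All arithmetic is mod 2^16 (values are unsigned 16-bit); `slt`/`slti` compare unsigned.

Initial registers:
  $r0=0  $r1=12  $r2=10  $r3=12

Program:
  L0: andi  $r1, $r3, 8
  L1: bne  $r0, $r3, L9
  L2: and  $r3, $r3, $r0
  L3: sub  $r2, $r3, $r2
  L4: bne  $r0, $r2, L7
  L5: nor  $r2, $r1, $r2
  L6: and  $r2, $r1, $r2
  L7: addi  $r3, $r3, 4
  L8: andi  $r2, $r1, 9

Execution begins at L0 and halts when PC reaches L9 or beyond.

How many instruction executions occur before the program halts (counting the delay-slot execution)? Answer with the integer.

3

  step pc=0: andi  $r1, $r3, 8  regs=(0,8,10,12)
  step pc=1: bne  $r0, $r3, L9  cond=T  regs=(0,8,10,12)
  step pc=2: and  $r3, $r3, $r0  regs=(0,8,10,0)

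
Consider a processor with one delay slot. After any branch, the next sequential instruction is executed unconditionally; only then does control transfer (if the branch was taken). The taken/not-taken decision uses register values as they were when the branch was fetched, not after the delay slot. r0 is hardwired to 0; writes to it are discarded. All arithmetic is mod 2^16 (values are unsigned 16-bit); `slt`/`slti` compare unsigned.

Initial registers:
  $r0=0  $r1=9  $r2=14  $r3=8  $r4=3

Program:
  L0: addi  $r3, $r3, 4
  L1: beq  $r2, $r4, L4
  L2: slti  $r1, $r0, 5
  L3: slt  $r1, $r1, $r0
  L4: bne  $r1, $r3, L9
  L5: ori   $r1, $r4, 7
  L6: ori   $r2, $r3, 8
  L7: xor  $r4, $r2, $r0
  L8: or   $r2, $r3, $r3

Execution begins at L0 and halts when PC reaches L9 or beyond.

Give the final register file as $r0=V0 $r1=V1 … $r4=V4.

$r0=0 $r1=7 $r2=14 $r3=12 $r4=3

PC=0  addi  $r3, $r3, 4      | $r0=0 $r1=9 $r2=14 $r3=12 $r4=3
PC=1  beq  $r2, $r4, L4      | $r0=0 $r1=9 $r2=14 $r3=12 $r4=3  [not taken]
PC=2  slti  $r1, $r0, 5      | $r0=0 $r1=1 $r2=14 $r3=12 $r4=3
PC=3  slt  $r1, $r1, $r0     | $r0=0 $r1=0 $r2=14 $r3=12 $r4=3
PC=4  bne  $r1, $r3, L9      | $r0=0 $r1=0 $r2=14 $r3=12 $r4=3  [TAKEN]
PC=5  ori   $r1, $r4, 7      | $r0=0 $r1=7 $r2=14 $r3=12 $r4=3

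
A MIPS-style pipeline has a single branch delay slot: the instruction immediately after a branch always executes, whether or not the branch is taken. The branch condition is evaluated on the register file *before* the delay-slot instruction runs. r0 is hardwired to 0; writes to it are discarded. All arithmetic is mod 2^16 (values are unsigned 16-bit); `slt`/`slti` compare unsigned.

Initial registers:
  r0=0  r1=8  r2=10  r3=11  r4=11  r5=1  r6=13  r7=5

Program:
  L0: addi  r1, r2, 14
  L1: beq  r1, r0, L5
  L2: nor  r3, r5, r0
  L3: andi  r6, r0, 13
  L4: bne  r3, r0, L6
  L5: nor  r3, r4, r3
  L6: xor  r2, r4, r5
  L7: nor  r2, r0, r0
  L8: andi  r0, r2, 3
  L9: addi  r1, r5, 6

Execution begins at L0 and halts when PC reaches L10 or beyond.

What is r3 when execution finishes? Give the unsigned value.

[0] addi  r1, r2, 14  →  {r0:0, r1:24, r2:10, r3:11, r4:11, r5:1, r6:13, r7:5}
[1] beq  r1, r0, L5  →  {r0:0, r1:24, r2:10, r3:11, r4:11, r5:1, r6:13, r7:5}  ⟨branch fallthrough⟩
[2] nor  r3, r5, r0  →  {r0:0, r1:24, r2:10, r3:65534, r4:11, r5:1, r6:13, r7:5}
[3] andi  r6, r0, 13  →  {r0:0, r1:24, r2:10, r3:65534, r4:11, r5:1, r6:0, r7:5}
[4] bne  r3, r0, L6  →  {r0:0, r1:24, r2:10, r3:65534, r4:11, r5:1, r6:0, r7:5}  ⟨branch taken⟩
[5] nor  r3, r4, r3  →  {r0:0, r1:24, r2:10, r3:0, r4:11, r5:1, r6:0, r7:5}
[6] xor  r2, r4, r5  →  {r0:0, r1:24, r2:10, r3:0, r4:11, r5:1, r6:0, r7:5}
[7] nor  r2, r0, r0  →  {r0:0, r1:24, r2:65535, r3:0, r4:11, r5:1, r6:0, r7:5}
[8] andi  r0, r2, 3  →  {r0:0, r1:24, r2:65535, r3:0, r4:11, r5:1, r6:0, r7:5}
[9] addi  r1, r5, 6  →  {r0:0, r1:7, r2:65535, r3:0, r4:11, r5:1, r6:0, r7:5}

0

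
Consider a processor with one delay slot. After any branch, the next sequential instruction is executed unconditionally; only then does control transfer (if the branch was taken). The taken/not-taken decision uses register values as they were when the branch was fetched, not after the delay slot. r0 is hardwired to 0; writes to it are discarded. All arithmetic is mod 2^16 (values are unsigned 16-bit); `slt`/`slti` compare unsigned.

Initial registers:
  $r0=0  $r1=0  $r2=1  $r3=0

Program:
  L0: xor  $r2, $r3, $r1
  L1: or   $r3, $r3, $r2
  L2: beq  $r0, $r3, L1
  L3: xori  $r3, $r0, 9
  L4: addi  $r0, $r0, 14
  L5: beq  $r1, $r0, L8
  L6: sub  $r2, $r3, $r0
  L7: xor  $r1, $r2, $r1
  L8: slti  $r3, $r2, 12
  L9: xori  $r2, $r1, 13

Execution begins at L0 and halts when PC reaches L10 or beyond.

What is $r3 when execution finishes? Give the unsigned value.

1

  step pc=0: xor  $r2, $r3, $r1  regs=(0,0,0,0)
  step pc=1: or   $r3, $r3, $r2  regs=(0,0,0,0)
  step pc=2: beq  $r0, $r3, L1  cond=T  regs=(0,0,0,0)
  step pc=3: xori  $r3, $r0, 9  regs=(0,0,0,9)
  step pc=1: or   $r3, $r3, $r2  regs=(0,0,0,9)
  step pc=2: beq  $r0, $r3, L1  cond=F  regs=(0,0,0,9)
  step pc=3: xori  $r3, $r0, 9  regs=(0,0,0,9)
  step pc=4: addi  $r0, $r0, 14  regs=(0,0,0,9)
  step pc=5: beq  $r1, $r0, L8  cond=T  regs=(0,0,0,9)
  step pc=6: sub  $r2, $r3, $r0  regs=(0,0,9,9)
  step pc=8: slti  $r3, $r2, 12  regs=(0,0,9,1)
  step pc=9: xori  $r2, $r1, 13  regs=(0,0,13,1)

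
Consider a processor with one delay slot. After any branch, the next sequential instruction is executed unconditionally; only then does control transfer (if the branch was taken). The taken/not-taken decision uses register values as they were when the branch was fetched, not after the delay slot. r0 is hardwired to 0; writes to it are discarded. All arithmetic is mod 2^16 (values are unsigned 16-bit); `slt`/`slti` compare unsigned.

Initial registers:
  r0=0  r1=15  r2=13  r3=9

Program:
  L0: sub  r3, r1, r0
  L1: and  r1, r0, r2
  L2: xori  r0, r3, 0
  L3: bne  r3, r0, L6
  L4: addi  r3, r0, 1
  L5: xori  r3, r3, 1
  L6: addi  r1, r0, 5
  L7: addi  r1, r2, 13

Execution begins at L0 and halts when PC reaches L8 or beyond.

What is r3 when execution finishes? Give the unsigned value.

1

  step pc=0: sub  r3, r1, r0  regs=(0,15,13,15)
  step pc=1: and  r1, r0, r2  regs=(0,0,13,15)
  step pc=2: xori  r0, r3, 0  regs=(0,0,13,15)
  step pc=3: bne  r3, r0, L6  cond=T  regs=(0,0,13,15)
  step pc=4: addi  r3, r0, 1  regs=(0,0,13,1)
  step pc=6: addi  r1, r0, 5  regs=(0,5,13,1)
  step pc=7: addi  r1, r2, 13  regs=(0,26,13,1)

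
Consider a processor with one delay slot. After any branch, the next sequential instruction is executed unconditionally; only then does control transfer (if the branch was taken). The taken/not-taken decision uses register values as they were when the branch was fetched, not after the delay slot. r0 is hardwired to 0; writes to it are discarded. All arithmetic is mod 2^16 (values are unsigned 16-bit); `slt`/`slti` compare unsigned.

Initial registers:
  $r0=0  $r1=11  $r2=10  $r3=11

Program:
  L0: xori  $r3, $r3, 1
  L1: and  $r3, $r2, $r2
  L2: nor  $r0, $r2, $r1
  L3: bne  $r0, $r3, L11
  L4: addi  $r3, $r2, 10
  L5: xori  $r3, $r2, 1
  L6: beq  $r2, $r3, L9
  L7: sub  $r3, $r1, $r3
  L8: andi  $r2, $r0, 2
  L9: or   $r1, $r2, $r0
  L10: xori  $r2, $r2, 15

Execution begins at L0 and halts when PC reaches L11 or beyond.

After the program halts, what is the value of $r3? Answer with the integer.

[0] xori  $r3, $r3, 1  →  {$r0:0, $r1:11, $r2:10, $r3:10}
[1] and  $r3, $r2, $r2  →  {$r0:0, $r1:11, $r2:10, $r3:10}
[2] nor  $r0, $r2, $r1  →  {$r0:0, $r1:11, $r2:10, $r3:10}
[3] bne  $r0, $r3, L11  →  {$r0:0, $r1:11, $r2:10, $r3:10}  ⟨branch taken⟩
[4] addi  $r3, $r2, 10  →  {$r0:0, $r1:11, $r2:10, $r3:20}

20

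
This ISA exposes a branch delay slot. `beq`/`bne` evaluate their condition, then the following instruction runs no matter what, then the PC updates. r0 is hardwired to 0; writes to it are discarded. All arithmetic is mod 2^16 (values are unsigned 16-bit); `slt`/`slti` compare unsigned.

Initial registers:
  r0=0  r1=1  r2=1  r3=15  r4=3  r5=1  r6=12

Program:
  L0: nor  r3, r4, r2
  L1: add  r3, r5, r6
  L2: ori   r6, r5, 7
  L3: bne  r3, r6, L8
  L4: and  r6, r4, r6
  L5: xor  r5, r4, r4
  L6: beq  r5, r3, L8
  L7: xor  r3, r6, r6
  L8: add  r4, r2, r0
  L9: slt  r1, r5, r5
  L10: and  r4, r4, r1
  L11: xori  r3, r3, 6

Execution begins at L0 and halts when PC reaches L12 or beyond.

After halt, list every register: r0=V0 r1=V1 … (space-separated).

r0=0 r1=0 r2=1 r3=11 r4=0 r5=1 r6=3

#0 nor  r3, r4, r2 ; 0/1/1/65532/3/1/12
#1 add  r3, r5, r6 ; 0/1/1/13/3/1/12
#2 ori   r6, r5, 7 ; 0/1/1/13/3/1/7
#3 bne  r3, r6, L8 ; 0/1/1/13/3/1/7 ; →target
#4 and  r6, r4, r6 ; 0/1/1/13/3/1/3
#8 add  r4, r2, r0 ; 0/1/1/13/1/1/3
#9 slt  r1, r5, r5 ; 0/0/1/13/1/1/3
#10 and  r4, r4, r1 ; 0/0/1/13/0/1/3
#11 xori  r3, r3, 6 ; 0/0/1/11/0/1/3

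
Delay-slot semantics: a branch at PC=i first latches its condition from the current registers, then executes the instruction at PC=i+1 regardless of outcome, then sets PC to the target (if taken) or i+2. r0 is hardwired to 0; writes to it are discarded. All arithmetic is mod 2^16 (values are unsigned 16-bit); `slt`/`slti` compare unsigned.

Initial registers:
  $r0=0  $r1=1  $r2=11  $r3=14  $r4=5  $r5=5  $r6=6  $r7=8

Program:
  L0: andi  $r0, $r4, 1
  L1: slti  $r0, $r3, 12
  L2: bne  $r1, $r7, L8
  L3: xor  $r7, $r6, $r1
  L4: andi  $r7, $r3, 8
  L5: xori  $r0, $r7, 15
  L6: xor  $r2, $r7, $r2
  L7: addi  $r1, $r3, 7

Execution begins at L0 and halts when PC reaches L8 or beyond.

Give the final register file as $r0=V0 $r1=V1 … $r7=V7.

$r0=0 $r1=1 $r2=11 $r3=14 $r4=5 $r5=5 $r6=6 $r7=7

  step pc=0: andi  $r0, $r4, 1  regs=(0,1,11,14,5,5,6,8)
  step pc=1: slti  $r0, $r3, 12  regs=(0,1,11,14,5,5,6,8)
  step pc=2: bne  $r1, $r7, L8  cond=T  regs=(0,1,11,14,5,5,6,8)
  step pc=3: xor  $r7, $r6, $r1  regs=(0,1,11,14,5,5,6,7)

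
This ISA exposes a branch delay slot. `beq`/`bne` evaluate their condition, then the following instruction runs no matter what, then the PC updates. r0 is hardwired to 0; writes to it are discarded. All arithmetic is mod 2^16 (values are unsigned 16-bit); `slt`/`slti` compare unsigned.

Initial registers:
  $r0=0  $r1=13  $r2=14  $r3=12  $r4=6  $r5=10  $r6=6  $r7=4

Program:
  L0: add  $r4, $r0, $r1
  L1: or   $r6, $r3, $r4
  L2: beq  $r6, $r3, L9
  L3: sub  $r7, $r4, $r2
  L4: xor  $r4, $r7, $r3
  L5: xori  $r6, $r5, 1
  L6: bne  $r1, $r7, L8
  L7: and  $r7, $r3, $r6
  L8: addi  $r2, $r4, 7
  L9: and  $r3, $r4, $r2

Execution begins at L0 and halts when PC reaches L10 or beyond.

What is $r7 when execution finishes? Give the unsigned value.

PC=0  add  $r4, $r0, $r1     | $r0=0 $r1=13 $r2=14 $r3=12 $r4=13 $r5=10 $r6=6 $r7=4
PC=1  or   $r6, $r3, $r4     | $r0=0 $r1=13 $r2=14 $r3=12 $r4=13 $r5=10 $r6=13 $r7=4
PC=2  beq  $r6, $r3, L9      | $r0=0 $r1=13 $r2=14 $r3=12 $r4=13 $r5=10 $r6=13 $r7=4  [not taken]
PC=3  sub  $r7, $r4, $r2     | $r0=0 $r1=13 $r2=14 $r3=12 $r4=13 $r5=10 $r6=13 $r7=65535
PC=4  xor  $r4, $r7, $r3     | $r0=0 $r1=13 $r2=14 $r3=12 $r4=65523 $r5=10 $r6=13 $r7=65535
PC=5  xori  $r6, $r5, 1      | $r0=0 $r1=13 $r2=14 $r3=12 $r4=65523 $r5=10 $r6=11 $r7=65535
PC=6  bne  $r1, $r7, L8      | $r0=0 $r1=13 $r2=14 $r3=12 $r4=65523 $r5=10 $r6=11 $r7=65535  [TAKEN]
PC=7  and  $r7, $r3, $r6     | $r0=0 $r1=13 $r2=14 $r3=12 $r4=65523 $r5=10 $r6=11 $r7=8
PC=8  addi  $r2, $r4, 7      | $r0=0 $r1=13 $r2=65530 $r3=12 $r4=65523 $r5=10 $r6=11 $r7=8
PC=9  and  $r3, $r4, $r2     | $r0=0 $r1=13 $r2=65530 $r3=65522 $r4=65523 $r5=10 $r6=11 $r7=8

8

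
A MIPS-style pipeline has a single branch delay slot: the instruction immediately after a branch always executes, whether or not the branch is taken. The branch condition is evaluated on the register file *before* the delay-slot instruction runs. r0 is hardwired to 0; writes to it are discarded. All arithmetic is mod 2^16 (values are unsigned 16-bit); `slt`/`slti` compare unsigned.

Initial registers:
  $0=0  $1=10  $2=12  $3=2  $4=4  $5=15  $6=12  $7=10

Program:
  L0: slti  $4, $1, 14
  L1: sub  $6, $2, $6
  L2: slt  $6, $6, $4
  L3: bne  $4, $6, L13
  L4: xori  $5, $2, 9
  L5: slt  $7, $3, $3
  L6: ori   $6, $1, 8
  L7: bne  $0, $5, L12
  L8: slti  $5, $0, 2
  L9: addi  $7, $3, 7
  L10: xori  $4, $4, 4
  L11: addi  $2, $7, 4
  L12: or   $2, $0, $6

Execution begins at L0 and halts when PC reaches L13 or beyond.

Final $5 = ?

1

PC=0  slti  $4, $1, 14       | $0=0 $1=10 $2=12 $3=2 $4=1 $5=15 $6=12 $7=10
PC=1  sub  $6, $2, $6        | $0=0 $1=10 $2=12 $3=2 $4=1 $5=15 $6=0 $7=10
PC=2  slt  $6, $6, $4        | $0=0 $1=10 $2=12 $3=2 $4=1 $5=15 $6=1 $7=10
PC=3  bne  $4, $6, L13       | $0=0 $1=10 $2=12 $3=2 $4=1 $5=15 $6=1 $7=10  [not taken]
PC=4  xori  $5, $2, 9        | $0=0 $1=10 $2=12 $3=2 $4=1 $5=5 $6=1 $7=10
PC=5  slt  $7, $3, $3        | $0=0 $1=10 $2=12 $3=2 $4=1 $5=5 $6=1 $7=0
PC=6  ori   $6, $1, 8        | $0=0 $1=10 $2=12 $3=2 $4=1 $5=5 $6=10 $7=0
PC=7  bne  $0, $5, L12       | $0=0 $1=10 $2=12 $3=2 $4=1 $5=5 $6=10 $7=0  [TAKEN]
PC=8  slti  $5, $0, 2        | $0=0 $1=10 $2=12 $3=2 $4=1 $5=1 $6=10 $7=0
PC=12 or   $2, $0, $6        | $0=0 $1=10 $2=10 $3=2 $4=1 $5=1 $6=10 $7=0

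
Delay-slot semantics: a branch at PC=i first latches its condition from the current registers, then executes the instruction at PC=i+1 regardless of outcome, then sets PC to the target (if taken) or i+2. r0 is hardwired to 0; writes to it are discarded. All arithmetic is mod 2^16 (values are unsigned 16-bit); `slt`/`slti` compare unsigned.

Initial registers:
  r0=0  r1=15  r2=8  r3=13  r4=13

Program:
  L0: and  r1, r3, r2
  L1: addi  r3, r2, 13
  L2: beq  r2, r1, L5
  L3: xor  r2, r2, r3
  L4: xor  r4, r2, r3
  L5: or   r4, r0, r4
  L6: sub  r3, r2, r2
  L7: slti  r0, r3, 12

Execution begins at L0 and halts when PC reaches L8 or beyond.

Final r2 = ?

29

#0 and  r1, r3, r2 ; 0/8/8/13/13
#1 addi  r3, r2, 13 ; 0/8/8/21/13
#2 beq  r2, r1, L5 ; 0/8/8/21/13 ; →target
#3 xor  r2, r2, r3 ; 0/8/29/21/13
#5 or   r4, r0, r4 ; 0/8/29/21/13
#6 sub  r3, r2, r2 ; 0/8/29/0/13
#7 slti  r0, r3, 12 ; 0/8/29/0/13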